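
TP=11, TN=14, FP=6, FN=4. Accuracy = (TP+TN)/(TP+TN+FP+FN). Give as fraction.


Accuracy = (TP + TN) / (TP + TN + FP + FN)
TP + TN = 11 + 14 = 25
Total = 11 + 14 + 6 + 4 = 35
Accuracy = 25 / 35 = 5/7

5/7


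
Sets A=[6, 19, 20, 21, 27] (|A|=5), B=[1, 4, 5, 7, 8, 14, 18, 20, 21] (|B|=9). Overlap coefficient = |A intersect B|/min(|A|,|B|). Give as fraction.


A intersect B = [20, 21]
|A intersect B| = 2
min(|A|, |B|) = min(5, 9) = 5
Overlap = 2 / 5 = 2/5

2/5


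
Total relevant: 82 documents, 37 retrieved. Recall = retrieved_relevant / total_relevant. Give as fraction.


Recall = retrieved_relevant / total_relevant
= 37 / 82
= 37 / (37 + 45)
= 37/82

37/82


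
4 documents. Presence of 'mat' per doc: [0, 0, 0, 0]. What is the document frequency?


Checking each document for 'mat':
Doc 1: absent
Doc 2: absent
Doc 3: absent
Doc 4: absent
df = sum of presences = 0 + 0 + 0 + 0 = 0

0


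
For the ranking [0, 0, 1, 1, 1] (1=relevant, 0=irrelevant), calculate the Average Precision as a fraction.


Computing P@k for each relevant position:
Position 1: not relevant
Position 2: not relevant
Position 3: relevant, P@3 = 1/3 = 1/3
Position 4: relevant, P@4 = 2/4 = 1/2
Position 5: relevant, P@5 = 3/5 = 3/5
Sum of P@k = 1/3 + 1/2 + 3/5 = 43/30
AP = 43/30 / 3 = 43/90

43/90


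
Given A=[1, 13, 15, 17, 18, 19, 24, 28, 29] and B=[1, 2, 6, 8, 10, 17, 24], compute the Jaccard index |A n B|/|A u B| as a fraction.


A intersect B = [1, 17, 24]
|A intersect B| = 3
A union B = [1, 2, 6, 8, 10, 13, 15, 17, 18, 19, 24, 28, 29]
|A union B| = 13
Jaccard = 3/13 = 3/13

3/13


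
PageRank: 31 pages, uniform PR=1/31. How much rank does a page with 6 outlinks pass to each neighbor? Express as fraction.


Initial PR = 1/31 = 1/31
Outlinks = 6
Contribution per link = PR / outlinks
= 1/31 / 6
= 1/186

1/186


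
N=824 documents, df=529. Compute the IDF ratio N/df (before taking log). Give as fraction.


IDF ratio = N / df
= 824 / 529
= 824/529

824/529


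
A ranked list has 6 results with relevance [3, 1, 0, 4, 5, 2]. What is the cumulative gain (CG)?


Cumulative Gain = sum of relevance scores
Position 1: rel=3, running sum=3
Position 2: rel=1, running sum=4
Position 3: rel=0, running sum=4
Position 4: rel=4, running sum=8
Position 5: rel=5, running sum=13
Position 6: rel=2, running sum=15
CG = 15

15


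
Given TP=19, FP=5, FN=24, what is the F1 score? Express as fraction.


F1 = 2 * P * R / (P + R)
P = TP/(TP+FP) = 19/24 = 19/24
R = TP/(TP+FN) = 19/43 = 19/43
2 * P * R = 2 * 19/24 * 19/43 = 361/516
P + R = 19/24 + 19/43 = 1273/1032
F1 = 361/516 / 1273/1032 = 38/67

38/67


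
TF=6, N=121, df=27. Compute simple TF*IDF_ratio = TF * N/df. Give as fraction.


TF * (N/df)
= 6 * (121/27)
= 6 * 121/27
= 242/9

242/9


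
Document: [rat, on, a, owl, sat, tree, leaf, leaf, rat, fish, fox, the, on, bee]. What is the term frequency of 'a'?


Document has 14 words
Scanning for 'a':
Found at positions: [2]
Count = 1

1


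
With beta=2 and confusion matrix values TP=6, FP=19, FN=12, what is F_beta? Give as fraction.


P = TP/(TP+FP) = 6/25 = 6/25
R = TP/(TP+FN) = 6/18 = 1/3
beta^2 = 2^2 = 4
(1 + beta^2) = 5
Numerator = (1+beta^2)*P*R = 2/5
Denominator = beta^2*P + R = 24/25 + 1/3 = 97/75
F_beta = 30/97

30/97


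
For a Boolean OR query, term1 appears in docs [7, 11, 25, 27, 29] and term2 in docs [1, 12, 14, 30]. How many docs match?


Boolean OR: find union of posting lists
term1 docs: [7, 11, 25, 27, 29]
term2 docs: [1, 12, 14, 30]
Union: [1, 7, 11, 12, 14, 25, 27, 29, 30]
|union| = 9

9


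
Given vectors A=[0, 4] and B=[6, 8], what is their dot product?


Dot product = sum of element-wise products
A[0]*B[0] = 0*6 = 0
A[1]*B[1] = 4*8 = 32
Sum = 0 + 32 = 32

32


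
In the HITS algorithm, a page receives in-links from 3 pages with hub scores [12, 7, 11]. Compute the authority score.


Authority = sum of hub scores of in-linkers
In-link 1: hub score = 12
In-link 2: hub score = 7
In-link 3: hub score = 11
Authority = 12 + 7 + 11 = 30

30


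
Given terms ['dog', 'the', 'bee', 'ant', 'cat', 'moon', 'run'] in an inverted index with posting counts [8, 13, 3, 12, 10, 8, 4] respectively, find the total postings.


Summing posting list sizes:
'dog': 8 postings
'the': 13 postings
'bee': 3 postings
'ant': 12 postings
'cat': 10 postings
'moon': 8 postings
'run': 4 postings
Total = 8 + 13 + 3 + 12 + 10 + 8 + 4 = 58

58


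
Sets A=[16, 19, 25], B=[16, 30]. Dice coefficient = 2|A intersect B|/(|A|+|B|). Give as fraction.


A intersect B = [16]
|A intersect B| = 1
|A| = 3, |B| = 2
Dice = 2*1 / (3+2)
= 2 / 5 = 2/5

2/5


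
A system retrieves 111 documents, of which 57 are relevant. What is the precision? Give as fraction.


Precision = relevant_retrieved / total_retrieved
= 57 / 111
= 57 / (57 + 54)
= 19/37

19/37


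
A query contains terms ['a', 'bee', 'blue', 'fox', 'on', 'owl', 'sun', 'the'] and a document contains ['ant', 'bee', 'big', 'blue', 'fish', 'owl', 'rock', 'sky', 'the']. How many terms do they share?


Query terms: ['a', 'bee', 'blue', 'fox', 'on', 'owl', 'sun', 'the']
Document terms: ['ant', 'bee', 'big', 'blue', 'fish', 'owl', 'rock', 'sky', 'the']
Common terms: ['bee', 'blue', 'owl', 'the']
Overlap count = 4

4


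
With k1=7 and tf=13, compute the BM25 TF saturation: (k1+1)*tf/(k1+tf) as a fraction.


BM25 TF component = (k1+1)*tf / (k1+tf)
k1 = 7, tf = 13
Numerator = (7+1)*13 = 104
Denominator = 7 + 13 = 20
= 104/20 = 26/5

26/5


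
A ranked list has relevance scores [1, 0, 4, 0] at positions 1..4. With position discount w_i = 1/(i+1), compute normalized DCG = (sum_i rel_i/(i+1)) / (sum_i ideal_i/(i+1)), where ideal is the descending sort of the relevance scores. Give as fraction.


Position discount weights w_i = 1/(i+1) for i=1..4:
Weights = [1/2, 1/3, 1/4, 1/5]
Actual relevance: [1, 0, 4, 0]
DCG = 1/2 + 0/3 + 4/4 + 0/5 = 3/2
Ideal relevance (sorted desc): [4, 1, 0, 0]
Ideal DCG = 4/2 + 1/3 + 0/4 + 0/5 = 7/3
nDCG = DCG / ideal_DCG = 3/2 / 7/3 = 9/14

9/14


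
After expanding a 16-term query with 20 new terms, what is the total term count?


Original terms: 16
Expansion terms: 20
Total = 16 + 20 = 36

36


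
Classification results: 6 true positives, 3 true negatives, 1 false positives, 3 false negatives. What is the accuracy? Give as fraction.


Accuracy = (TP + TN) / (TP + TN + FP + FN)
TP + TN = 6 + 3 = 9
Total = 6 + 3 + 1 + 3 = 13
Accuracy = 9 / 13 = 9/13

9/13


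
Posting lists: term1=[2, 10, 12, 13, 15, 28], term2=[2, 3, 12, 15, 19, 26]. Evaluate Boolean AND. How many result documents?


Boolean AND: find intersection of posting lists
term1 docs: [2, 10, 12, 13, 15, 28]
term2 docs: [2, 3, 12, 15, 19, 26]
Intersection: [2, 12, 15]
|intersection| = 3

3


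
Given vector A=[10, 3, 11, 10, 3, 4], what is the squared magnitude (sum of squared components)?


|A|^2 = sum of squared components
A[0]^2 = 10^2 = 100
A[1]^2 = 3^2 = 9
A[2]^2 = 11^2 = 121
A[3]^2 = 10^2 = 100
A[4]^2 = 3^2 = 9
A[5]^2 = 4^2 = 16
Sum = 100 + 9 + 121 + 100 + 9 + 16 = 355

355


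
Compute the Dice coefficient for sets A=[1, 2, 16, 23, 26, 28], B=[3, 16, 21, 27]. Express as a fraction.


A intersect B = [16]
|A intersect B| = 1
|A| = 6, |B| = 4
Dice = 2*1 / (6+4)
= 2 / 10 = 1/5

1/5


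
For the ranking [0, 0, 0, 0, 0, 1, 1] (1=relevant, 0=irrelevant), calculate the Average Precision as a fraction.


Computing P@k for each relevant position:
Position 1: not relevant
Position 2: not relevant
Position 3: not relevant
Position 4: not relevant
Position 5: not relevant
Position 6: relevant, P@6 = 1/6 = 1/6
Position 7: relevant, P@7 = 2/7 = 2/7
Sum of P@k = 1/6 + 2/7 = 19/42
AP = 19/42 / 2 = 19/84

19/84


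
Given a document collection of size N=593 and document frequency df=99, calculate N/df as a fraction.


IDF ratio = N / df
= 593 / 99
= 593/99

593/99


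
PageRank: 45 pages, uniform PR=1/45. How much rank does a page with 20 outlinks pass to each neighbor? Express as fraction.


Initial PR = 1/45 = 1/45
Outlinks = 20
Contribution per link = PR / outlinks
= 1/45 / 20
= 1/900

1/900


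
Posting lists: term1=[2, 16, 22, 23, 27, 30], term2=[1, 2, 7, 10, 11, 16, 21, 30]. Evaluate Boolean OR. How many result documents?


Boolean OR: find union of posting lists
term1 docs: [2, 16, 22, 23, 27, 30]
term2 docs: [1, 2, 7, 10, 11, 16, 21, 30]
Union: [1, 2, 7, 10, 11, 16, 21, 22, 23, 27, 30]
|union| = 11

11


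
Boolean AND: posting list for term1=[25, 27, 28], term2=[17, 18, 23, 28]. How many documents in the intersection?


Boolean AND: find intersection of posting lists
term1 docs: [25, 27, 28]
term2 docs: [17, 18, 23, 28]
Intersection: [28]
|intersection| = 1

1


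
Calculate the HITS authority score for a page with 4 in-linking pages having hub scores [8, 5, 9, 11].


Authority = sum of hub scores of in-linkers
In-link 1: hub score = 8
In-link 2: hub score = 5
In-link 3: hub score = 9
In-link 4: hub score = 11
Authority = 8 + 5 + 9 + 11 = 33

33


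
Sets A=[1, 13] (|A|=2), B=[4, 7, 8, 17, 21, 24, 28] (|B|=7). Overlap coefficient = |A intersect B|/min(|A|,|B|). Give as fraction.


A intersect B = []
|A intersect B| = 0
min(|A|, |B|) = min(2, 7) = 2
Overlap = 0 / 2 = 0

0


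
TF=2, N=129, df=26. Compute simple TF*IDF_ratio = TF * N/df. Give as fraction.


TF * (N/df)
= 2 * (129/26)
= 2 * 129/26
= 129/13

129/13


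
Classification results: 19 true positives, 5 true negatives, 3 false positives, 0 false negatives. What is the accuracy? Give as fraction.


Accuracy = (TP + TN) / (TP + TN + FP + FN)
TP + TN = 19 + 5 = 24
Total = 19 + 5 + 3 + 0 = 27
Accuracy = 24 / 27 = 8/9

8/9


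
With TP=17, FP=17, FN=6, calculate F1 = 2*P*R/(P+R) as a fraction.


F1 = 2 * P * R / (P + R)
P = TP/(TP+FP) = 17/34 = 1/2
R = TP/(TP+FN) = 17/23 = 17/23
2 * P * R = 2 * 1/2 * 17/23 = 17/23
P + R = 1/2 + 17/23 = 57/46
F1 = 17/23 / 57/46 = 34/57

34/57


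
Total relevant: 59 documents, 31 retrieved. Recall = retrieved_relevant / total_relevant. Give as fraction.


Recall = retrieved_relevant / total_relevant
= 31 / 59
= 31 / (31 + 28)
= 31/59

31/59


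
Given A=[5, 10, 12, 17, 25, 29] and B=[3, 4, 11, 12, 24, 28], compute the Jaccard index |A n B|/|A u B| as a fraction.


A intersect B = [12]
|A intersect B| = 1
A union B = [3, 4, 5, 10, 11, 12, 17, 24, 25, 28, 29]
|A union B| = 11
Jaccard = 1/11 = 1/11

1/11


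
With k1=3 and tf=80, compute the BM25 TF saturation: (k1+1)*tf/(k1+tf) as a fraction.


BM25 TF component = (k1+1)*tf / (k1+tf)
k1 = 3, tf = 80
Numerator = (3+1)*80 = 320
Denominator = 3 + 80 = 83
= 320/83 = 320/83

320/83


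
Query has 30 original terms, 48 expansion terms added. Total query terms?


Original terms: 30
Expansion terms: 48
Total = 30 + 48 = 78

78


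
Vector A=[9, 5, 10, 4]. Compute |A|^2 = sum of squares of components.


|A|^2 = sum of squared components
A[0]^2 = 9^2 = 81
A[1]^2 = 5^2 = 25
A[2]^2 = 10^2 = 100
A[3]^2 = 4^2 = 16
Sum = 81 + 25 + 100 + 16 = 222

222


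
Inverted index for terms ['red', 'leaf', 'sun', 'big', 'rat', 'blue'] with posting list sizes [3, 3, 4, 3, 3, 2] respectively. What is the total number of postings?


Summing posting list sizes:
'red': 3 postings
'leaf': 3 postings
'sun': 4 postings
'big': 3 postings
'rat': 3 postings
'blue': 2 postings
Total = 3 + 3 + 4 + 3 + 3 + 2 = 18

18


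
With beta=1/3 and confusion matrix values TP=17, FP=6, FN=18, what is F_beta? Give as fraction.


P = TP/(TP+FP) = 17/23 = 17/23
R = TP/(TP+FN) = 17/35 = 17/35
beta^2 = 1/3^2 = 1/9
(1 + beta^2) = 10/9
Numerator = (1+beta^2)*P*R = 578/1449
Denominator = beta^2*P + R = 17/207 + 17/35 = 4114/7245
F_beta = 85/121

85/121


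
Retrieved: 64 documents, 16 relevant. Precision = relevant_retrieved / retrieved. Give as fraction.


Precision = relevant_retrieved / total_retrieved
= 16 / 64
= 16 / (16 + 48)
= 1/4

1/4


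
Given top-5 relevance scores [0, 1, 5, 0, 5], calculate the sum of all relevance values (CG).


Cumulative Gain = sum of relevance scores
Position 1: rel=0, running sum=0
Position 2: rel=1, running sum=1
Position 3: rel=5, running sum=6
Position 4: rel=0, running sum=6
Position 5: rel=5, running sum=11
CG = 11

11


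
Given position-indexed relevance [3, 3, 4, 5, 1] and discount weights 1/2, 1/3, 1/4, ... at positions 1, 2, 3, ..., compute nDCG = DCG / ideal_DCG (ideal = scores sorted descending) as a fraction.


Position discount weights w_i = 1/(i+1) for i=1..5:
Weights = [1/2, 1/3, 1/4, 1/5, 1/6]
Actual relevance: [3, 3, 4, 5, 1]
DCG = 3/2 + 3/3 + 4/4 + 5/5 + 1/6 = 14/3
Ideal relevance (sorted desc): [5, 4, 3, 3, 1]
Ideal DCG = 5/2 + 4/3 + 3/4 + 3/5 + 1/6 = 107/20
nDCG = DCG / ideal_DCG = 14/3 / 107/20 = 280/321

280/321


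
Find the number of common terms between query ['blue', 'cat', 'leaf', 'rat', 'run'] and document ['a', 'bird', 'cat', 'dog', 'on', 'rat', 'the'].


Query terms: ['blue', 'cat', 'leaf', 'rat', 'run']
Document terms: ['a', 'bird', 'cat', 'dog', 'on', 'rat', 'the']
Common terms: ['cat', 'rat']
Overlap count = 2

2


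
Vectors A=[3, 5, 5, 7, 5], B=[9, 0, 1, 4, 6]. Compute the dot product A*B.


Dot product = sum of element-wise products
A[0]*B[0] = 3*9 = 27
A[1]*B[1] = 5*0 = 0
A[2]*B[2] = 5*1 = 5
A[3]*B[3] = 7*4 = 28
A[4]*B[4] = 5*6 = 30
Sum = 27 + 0 + 5 + 28 + 30 = 90

90


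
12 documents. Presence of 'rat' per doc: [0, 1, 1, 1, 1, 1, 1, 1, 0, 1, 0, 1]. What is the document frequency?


Checking each document for 'rat':
Doc 1: absent
Doc 2: present
Doc 3: present
Doc 4: present
Doc 5: present
Doc 6: present
Doc 7: present
Doc 8: present
Doc 9: absent
Doc 10: present
Doc 11: absent
Doc 12: present
df = sum of presences = 0 + 1 + 1 + 1 + 1 + 1 + 1 + 1 + 0 + 1 + 0 + 1 = 9

9


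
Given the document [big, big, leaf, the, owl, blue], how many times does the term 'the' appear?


Document has 6 words
Scanning for 'the':
Found at positions: [3]
Count = 1

1


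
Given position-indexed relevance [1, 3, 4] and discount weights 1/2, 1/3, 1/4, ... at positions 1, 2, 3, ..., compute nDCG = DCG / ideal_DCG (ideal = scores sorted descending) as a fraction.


Position discount weights w_i = 1/(i+1) for i=1..3:
Weights = [1/2, 1/3, 1/4]
Actual relevance: [1, 3, 4]
DCG = 1/2 + 3/3 + 4/4 = 5/2
Ideal relevance (sorted desc): [4, 3, 1]
Ideal DCG = 4/2 + 3/3 + 1/4 = 13/4
nDCG = DCG / ideal_DCG = 5/2 / 13/4 = 10/13

10/13


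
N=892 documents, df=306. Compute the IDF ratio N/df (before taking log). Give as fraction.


IDF ratio = N / df
= 892 / 306
= 446/153

446/153


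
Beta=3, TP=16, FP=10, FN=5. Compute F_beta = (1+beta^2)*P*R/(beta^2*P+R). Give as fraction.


P = TP/(TP+FP) = 16/26 = 8/13
R = TP/(TP+FN) = 16/21 = 16/21
beta^2 = 3^2 = 9
(1 + beta^2) = 10
Numerator = (1+beta^2)*P*R = 1280/273
Denominator = beta^2*P + R = 72/13 + 16/21 = 1720/273
F_beta = 32/43

32/43


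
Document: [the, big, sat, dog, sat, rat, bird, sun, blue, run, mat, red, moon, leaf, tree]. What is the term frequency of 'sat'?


Document has 15 words
Scanning for 'sat':
Found at positions: [2, 4]
Count = 2

2


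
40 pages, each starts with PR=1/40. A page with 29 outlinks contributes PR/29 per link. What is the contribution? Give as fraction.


Initial PR = 1/40 = 1/40
Outlinks = 29
Contribution per link = PR / outlinks
= 1/40 / 29
= 1/1160

1/1160


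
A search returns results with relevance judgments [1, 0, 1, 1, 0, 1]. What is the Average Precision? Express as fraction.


Computing P@k for each relevant position:
Position 1: relevant, P@1 = 1/1 = 1
Position 2: not relevant
Position 3: relevant, P@3 = 2/3 = 2/3
Position 4: relevant, P@4 = 3/4 = 3/4
Position 5: not relevant
Position 6: relevant, P@6 = 4/6 = 2/3
Sum of P@k = 1 + 2/3 + 3/4 + 2/3 = 37/12
AP = 37/12 / 4 = 37/48

37/48


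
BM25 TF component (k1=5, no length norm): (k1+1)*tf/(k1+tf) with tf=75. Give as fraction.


BM25 TF component = (k1+1)*tf / (k1+tf)
k1 = 5, tf = 75
Numerator = (5+1)*75 = 450
Denominator = 5 + 75 = 80
= 450/80 = 45/8

45/8


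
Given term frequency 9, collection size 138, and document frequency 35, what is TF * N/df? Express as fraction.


TF * (N/df)
= 9 * (138/35)
= 9 * 138/35
= 1242/35

1242/35


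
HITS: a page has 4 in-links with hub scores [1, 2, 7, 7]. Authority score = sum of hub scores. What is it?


Authority = sum of hub scores of in-linkers
In-link 1: hub score = 1
In-link 2: hub score = 2
In-link 3: hub score = 7
In-link 4: hub score = 7
Authority = 1 + 2 + 7 + 7 = 17

17


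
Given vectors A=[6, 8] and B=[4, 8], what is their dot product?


Dot product = sum of element-wise products
A[0]*B[0] = 6*4 = 24
A[1]*B[1] = 8*8 = 64
Sum = 24 + 64 = 88

88


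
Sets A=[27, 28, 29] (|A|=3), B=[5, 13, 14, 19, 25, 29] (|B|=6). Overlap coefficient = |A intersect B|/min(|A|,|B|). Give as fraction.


A intersect B = [29]
|A intersect B| = 1
min(|A|, |B|) = min(3, 6) = 3
Overlap = 1 / 3 = 1/3

1/3


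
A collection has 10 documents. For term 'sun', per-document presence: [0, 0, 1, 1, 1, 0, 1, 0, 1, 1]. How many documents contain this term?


Checking each document for 'sun':
Doc 1: absent
Doc 2: absent
Doc 3: present
Doc 4: present
Doc 5: present
Doc 6: absent
Doc 7: present
Doc 8: absent
Doc 9: present
Doc 10: present
df = sum of presences = 0 + 0 + 1 + 1 + 1 + 0 + 1 + 0 + 1 + 1 = 6

6


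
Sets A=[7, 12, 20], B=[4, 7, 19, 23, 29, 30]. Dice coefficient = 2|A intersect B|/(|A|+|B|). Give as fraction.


A intersect B = [7]
|A intersect B| = 1
|A| = 3, |B| = 6
Dice = 2*1 / (3+6)
= 2 / 9 = 2/9

2/9


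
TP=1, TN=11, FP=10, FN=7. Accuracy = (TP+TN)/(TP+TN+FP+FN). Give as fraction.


Accuracy = (TP + TN) / (TP + TN + FP + FN)
TP + TN = 1 + 11 = 12
Total = 1 + 11 + 10 + 7 = 29
Accuracy = 12 / 29 = 12/29

12/29


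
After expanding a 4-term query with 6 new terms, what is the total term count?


Original terms: 4
Expansion terms: 6
Total = 4 + 6 = 10

10


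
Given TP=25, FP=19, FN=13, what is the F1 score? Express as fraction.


F1 = 2 * P * R / (P + R)
P = TP/(TP+FP) = 25/44 = 25/44
R = TP/(TP+FN) = 25/38 = 25/38
2 * P * R = 2 * 25/44 * 25/38 = 625/836
P + R = 25/44 + 25/38 = 1025/836
F1 = 625/836 / 1025/836 = 25/41

25/41


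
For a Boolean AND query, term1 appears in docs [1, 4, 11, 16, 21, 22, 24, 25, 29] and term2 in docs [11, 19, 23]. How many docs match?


Boolean AND: find intersection of posting lists
term1 docs: [1, 4, 11, 16, 21, 22, 24, 25, 29]
term2 docs: [11, 19, 23]
Intersection: [11]
|intersection| = 1

1


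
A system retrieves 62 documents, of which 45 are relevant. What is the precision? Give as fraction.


Precision = relevant_retrieved / total_retrieved
= 45 / 62
= 45 / (45 + 17)
= 45/62

45/62


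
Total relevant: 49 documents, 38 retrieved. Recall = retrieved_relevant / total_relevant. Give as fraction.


Recall = retrieved_relevant / total_relevant
= 38 / 49
= 38 / (38 + 11)
= 38/49

38/49


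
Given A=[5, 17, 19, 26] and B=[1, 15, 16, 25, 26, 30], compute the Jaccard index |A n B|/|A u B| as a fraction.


A intersect B = [26]
|A intersect B| = 1
A union B = [1, 5, 15, 16, 17, 19, 25, 26, 30]
|A union B| = 9
Jaccard = 1/9 = 1/9

1/9


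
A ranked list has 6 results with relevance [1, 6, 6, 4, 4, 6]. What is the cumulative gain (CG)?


Cumulative Gain = sum of relevance scores
Position 1: rel=1, running sum=1
Position 2: rel=6, running sum=7
Position 3: rel=6, running sum=13
Position 4: rel=4, running sum=17
Position 5: rel=4, running sum=21
Position 6: rel=6, running sum=27
CG = 27

27


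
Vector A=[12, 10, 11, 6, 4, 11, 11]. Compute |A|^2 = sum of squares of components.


|A|^2 = sum of squared components
A[0]^2 = 12^2 = 144
A[1]^2 = 10^2 = 100
A[2]^2 = 11^2 = 121
A[3]^2 = 6^2 = 36
A[4]^2 = 4^2 = 16
A[5]^2 = 11^2 = 121
A[6]^2 = 11^2 = 121
Sum = 144 + 100 + 121 + 36 + 16 + 121 + 121 = 659

659


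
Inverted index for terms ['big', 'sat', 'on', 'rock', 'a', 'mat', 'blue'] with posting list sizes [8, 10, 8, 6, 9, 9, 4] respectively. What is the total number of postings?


Summing posting list sizes:
'big': 8 postings
'sat': 10 postings
'on': 8 postings
'rock': 6 postings
'a': 9 postings
'mat': 9 postings
'blue': 4 postings
Total = 8 + 10 + 8 + 6 + 9 + 9 + 4 = 54

54


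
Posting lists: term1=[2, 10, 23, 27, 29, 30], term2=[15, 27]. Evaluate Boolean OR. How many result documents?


Boolean OR: find union of posting lists
term1 docs: [2, 10, 23, 27, 29, 30]
term2 docs: [15, 27]
Union: [2, 10, 15, 23, 27, 29, 30]
|union| = 7

7


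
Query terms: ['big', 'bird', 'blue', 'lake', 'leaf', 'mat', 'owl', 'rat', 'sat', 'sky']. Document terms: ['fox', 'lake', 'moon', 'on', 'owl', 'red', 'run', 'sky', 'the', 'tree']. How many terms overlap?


Query terms: ['big', 'bird', 'blue', 'lake', 'leaf', 'mat', 'owl', 'rat', 'sat', 'sky']
Document terms: ['fox', 'lake', 'moon', 'on', 'owl', 'red', 'run', 'sky', 'the', 'tree']
Common terms: ['lake', 'owl', 'sky']
Overlap count = 3

3


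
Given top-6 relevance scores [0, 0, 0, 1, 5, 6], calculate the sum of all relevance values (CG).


Cumulative Gain = sum of relevance scores
Position 1: rel=0, running sum=0
Position 2: rel=0, running sum=0
Position 3: rel=0, running sum=0
Position 4: rel=1, running sum=1
Position 5: rel=5, running sum=6
Position 6: rel=6, running sum=12
CG = 12

12


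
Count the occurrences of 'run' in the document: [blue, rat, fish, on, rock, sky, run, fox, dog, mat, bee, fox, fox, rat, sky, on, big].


Document has 17 words
Scanning for 'run':
Found at positions: [6]
Count = 1

1


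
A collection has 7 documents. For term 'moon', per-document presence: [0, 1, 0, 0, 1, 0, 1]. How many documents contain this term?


Checking each document for 'moon':
Doc 1: absent
Doc 2: present
Doc 3: absent
Doc 4: absent
Doc 5: present
Doc 6: absent
Doc 7: present
df = sum of presences = 0 + 1 + 0 + 0 + 1 + 0 + 1 = 3

3


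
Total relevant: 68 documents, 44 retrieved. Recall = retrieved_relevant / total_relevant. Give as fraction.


Recall = retrieved_relevant / total_relevant
= 44 / 68
= 44 / (44 + 24)
= 11/17

11/17


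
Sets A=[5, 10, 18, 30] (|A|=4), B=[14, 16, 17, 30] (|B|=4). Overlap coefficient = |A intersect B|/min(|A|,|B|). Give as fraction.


A intersect B = [30]
|A intersect B| = 1
min(|A|, |B|) = min(4, 4) = 4
Overlap = 1 / 4 = 1/4

1/4


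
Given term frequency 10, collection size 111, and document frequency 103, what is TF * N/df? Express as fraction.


TF * (N/df)
= 10 * (111/103)
= 10 * 111/103
= 1110/103

1110/103


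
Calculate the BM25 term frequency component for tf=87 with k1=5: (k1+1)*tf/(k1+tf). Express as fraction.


BM25 TF component = (k1+1)*tf / (k1+tf)
k1 = 5, tf = 87
Numerator = (5+1)*87 = 522
Denominator = 5 + 87 = 92
= 522/92 = 261/46

261/46


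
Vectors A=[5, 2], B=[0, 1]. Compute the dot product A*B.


Dot product = sum of element-wise products
A[0]*B[0] = 5*0 = 0
A[1]*B[1] = 2*1 = 2
Sum = 0 + 2 = 2

2


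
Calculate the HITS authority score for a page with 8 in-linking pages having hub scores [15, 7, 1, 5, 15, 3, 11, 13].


Authority = sum of hub scores of in-linkers
In-link 1: hub score = 15
In-link 2: hub score = 7
In-link 3: hub score = 1
In-link 4: hub score = 5
In-link 5: hub score = 15
In-link 6: hub score = 3
In-link 7: hub score = 11
In-link 8: hub score = 13
Authority = 15 + 7 + 1 + 5 + 15 + 3 + 11 + 13 = 70

70


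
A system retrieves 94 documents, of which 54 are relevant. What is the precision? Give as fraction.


Precision = relevant_retrieved / total_retrieved
= 54 / 94
= 54 / (54 + 40)
= 27/47

27/47


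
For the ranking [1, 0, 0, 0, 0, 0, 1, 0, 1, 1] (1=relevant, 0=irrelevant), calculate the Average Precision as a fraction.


Computing P@k for each relevant position:
Position 1: relevant, P@1 = 1/1 = 1
Position 2: not relevant
Position 3: not relevant
Position 4: not relevant
Position 5: not relevant
Position 6: not relevant
Position 7: relevant, P@7 = 2/7 = 2/7
Position 8: not relevant
Position 9: relevant, P@9 = 3/9 = 1/3
Position 10: relevant, P@10 = 4/10 = 2/5
Sum of P@k = 1 + 2/7 + 1/3 + 2/5 = 212/105
AP = 212/105 / 4 = 53/105

53/105


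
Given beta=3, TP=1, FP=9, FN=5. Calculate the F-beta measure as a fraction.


P = TP/(TP+FP) = 1/10 = 1/10
R = TP/(TP+FN) = 1/6 = 1/6
beta^2 = 3^2 = 9
(1 + beta^2) = 10
Numerator = (1+beta^2)*P*R = 1/6
Denominator = beta^2*P + R = 9/10 + 1/6 = 16/15
F_beta = 5/32

5/32


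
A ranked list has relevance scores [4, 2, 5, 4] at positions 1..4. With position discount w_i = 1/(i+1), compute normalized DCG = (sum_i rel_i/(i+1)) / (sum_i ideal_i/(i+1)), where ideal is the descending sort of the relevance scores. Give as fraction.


Position discount weights w_i = 1/(i+1) for i=1..4:
Weights = [1/2, 1/3, 1/4, 1/5]
Actual relevance: [4, 2, 5, 4]
DCG = 4/2 + 2/3 + 5/4 + 4/5 = 283/60
Ideal relevance (sorted desc): [5, 4, 4, 2]
Ideal DCG = 5/2 + 4/3 + 4/4 + 2/5 = 157/30
nDCG = DCG / ideal_DCG = 283/60 / 157/30 = 283/314

283/314


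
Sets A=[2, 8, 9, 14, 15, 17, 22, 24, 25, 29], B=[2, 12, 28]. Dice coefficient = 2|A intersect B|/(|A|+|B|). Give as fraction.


A intersect B = [2]
|A intersect B| = 1
|A| = 10, |B| = 3
Dice = 2*1 / (10+3)
= 2 / 13 = 2/13

2/13


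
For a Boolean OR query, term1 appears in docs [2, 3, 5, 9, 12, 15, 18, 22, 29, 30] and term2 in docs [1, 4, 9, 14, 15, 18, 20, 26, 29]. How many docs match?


Boolean OR: find union of posting lists
term1 docs: [2, 3, 5, 9, 12, 15, 18, 22, 29, 30]
term2 docs: [1, 4, 9, 14, 15, 18, 20, 26, 29]
Union: [1, 2, 3, 4, 5, 9, 12, 14, 15, 18, 20, 22, 26, 29, 30]
|union| = 15

15


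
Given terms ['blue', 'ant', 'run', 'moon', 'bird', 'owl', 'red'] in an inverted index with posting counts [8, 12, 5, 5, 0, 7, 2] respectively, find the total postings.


Summing posting list sizes:
'blue': 8 postings
'ant': 12 postings
'run': 5 postings
'moon': 5 postings
'bird': 0 postings
'owl': 7 postings
'red': 2 postings
Total = 8 + 12 + 5 + 5 + 0 + 7 + 2 = 39

39


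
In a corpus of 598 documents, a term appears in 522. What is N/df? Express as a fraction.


IDF ratio = N / df
= 598 / 522
= 299/261

299/261


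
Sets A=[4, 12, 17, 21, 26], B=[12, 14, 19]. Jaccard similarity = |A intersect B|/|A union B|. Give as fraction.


A intersect B = [12]
|A intersect B| = 1
A union B = [4, 12, 14, 17, 19, 21, 26]
|A union B| = 7
Jaccard = 1/7 = 1/7

1/7


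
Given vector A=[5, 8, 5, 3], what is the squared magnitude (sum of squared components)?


|A|^2 = sum of squared components
A[0]^2 = 5^2 = 25
A[1]^2 = 8^2 = 64
A[2]^2 = 5^2 = 25
A[3]^2 = 3^2 = 9
Sum = 25 + 64 + 25 + 9 = 123

123


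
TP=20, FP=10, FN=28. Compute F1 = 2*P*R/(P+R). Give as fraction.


F1 = 2 * P * R / (P + R)
P = TP/(TP+FP) = 20/30 = 2/3
R = TP/(TP+FN) = 20/48 = 5/12
2 * P * R = 2 * 2/3 * 5/12 = 5/9
P + R = 2/3 + 5/12 = 13/12
F1 = 5/9 / 13/12 = 20/39

20/39


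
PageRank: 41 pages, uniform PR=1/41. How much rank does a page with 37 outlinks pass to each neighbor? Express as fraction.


Initial PR = 1/41 = 1/41
Outlinks = 37
Contribution per link = PR / outlinks
= 1/41 / 37
= 1/1517

1/1517


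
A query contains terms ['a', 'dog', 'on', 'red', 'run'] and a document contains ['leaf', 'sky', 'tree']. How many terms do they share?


Query terms: ['a', 'dog', 'on', 'red', 'run']
Document terms: ['leaf', 'sky', 'tree']
Common terms: []
Overlap count = 0

0


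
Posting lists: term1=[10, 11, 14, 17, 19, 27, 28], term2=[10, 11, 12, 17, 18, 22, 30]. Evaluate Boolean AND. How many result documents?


Boolean AND: find intersection of posting lists
term1 docs: [10, 11, 14, 17, 19, 27, 28]
term2 docs: [10, 11, 12, 17, 18, 22, 30]
Intersection: [10, 11, 17]
|intersection| = 3

3


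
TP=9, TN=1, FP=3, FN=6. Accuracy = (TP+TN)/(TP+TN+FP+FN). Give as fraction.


Accuracy = (TP + TN) / (TP + TN + FP + FN)
TP + TN = 9 + 1 = 10
Total = 9 + 1 + 3 + 6 = 19
Accuracy = 10 / 19 = 10/19

10/19


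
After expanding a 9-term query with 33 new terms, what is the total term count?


Original terms: 9
Expansion terms: 33
Total = 9 + 33 = 42

42


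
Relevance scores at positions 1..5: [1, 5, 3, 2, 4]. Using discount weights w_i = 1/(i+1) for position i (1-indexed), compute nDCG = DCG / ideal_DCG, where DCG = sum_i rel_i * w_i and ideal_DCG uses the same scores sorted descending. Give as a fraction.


Position discount weights w_i = 1/(i+1) for i=1..5:
Weights = [1/2, 1/3, 1/4, 1/5, 1/6]
Actual relevance: [1, 5, 3, 2, 4]
DCG = 1/2 + 5/3 + 3/4 + 2/5 + 4/6 = 239/60
Ideal relevance (sorted desc): [5, 4, 3, 2, 1]
Ideal DCG = 5/2 + 4/3 + 3/4 + 2/5 + 1/6 = 103/20
nDCG = DCG / ideal_DCG = 239/60 / 103/20 = 239/309

239/309


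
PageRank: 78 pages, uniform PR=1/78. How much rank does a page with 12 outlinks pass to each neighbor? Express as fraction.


Initial PR = 1/78 = 1/78
Outlinks = 12
Contribution per link = PR / outlinks
= 1/78 / 12
= 1/936

1/936


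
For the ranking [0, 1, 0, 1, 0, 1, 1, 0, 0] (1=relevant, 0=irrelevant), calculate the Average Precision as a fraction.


Computing P@k for each relevant position:
Position 1: not relevant
Position 2: relevant, P@2 = 1/2 = 1/2
Position 3: not relevant
Position 4: relevant, P@4 = 2/4 = 1/2
Position 5: not relevant
Position 6: relevant, P@6 = 3/6 = 1/2
Position 7: relevant, P@7 = 4/7 = 4/7
Position 8: not relevant
Position 9: not relevant
Sum of P@k = 1/2 + 1/2 + 1/2 + 4/7 = 29/14
AP = 29/14 / 4 = 29/56

29/56


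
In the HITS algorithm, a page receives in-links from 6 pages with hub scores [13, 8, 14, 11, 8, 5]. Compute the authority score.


Authority = sum of hub scores of in-linkers
In-link 1: hub score = 13
In-link 2: hub score = 8
In-link 3: hub score = 14
In-link 4: hub score = 11
In-link 5: hub score = 8
In-link 6: hub score = 5
Authority = 13 + 8 + 14 + 11 + 8 + 5 = 59

59


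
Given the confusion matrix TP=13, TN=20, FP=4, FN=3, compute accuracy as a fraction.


Accuracy = (TP + TN) / (TP + TN + FP + FN)
TP + TN = 13 + 20 = 33
Total = 13 + 20 + 4 + 3 = 40
Accuracy = 33 / 40 = 33/40

33/40


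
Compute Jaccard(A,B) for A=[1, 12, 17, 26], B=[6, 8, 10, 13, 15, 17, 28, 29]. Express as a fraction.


A intersect B = [17]
|A intersect B| = 1
A union B = [1, 6, 8, 10, 12, 13, 15, 17, 26, 28, 29]
|A union B| = 11
Jaccard = 1/11 = 1/11

1/11


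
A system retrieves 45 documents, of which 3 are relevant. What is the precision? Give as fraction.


Precision = relevant_retrieved / total_retrieved
= 3 / 45
= 3 / (3 + 42)
= 1/15

1/15


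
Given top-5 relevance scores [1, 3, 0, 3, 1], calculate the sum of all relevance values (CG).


Cumulative Gain = sum of relevance scores
Position 1: rel=1, running sum=1
Position 2: rel=3, running sum=4
Position 3: rel=0, running sum=4
Position 4: rel=3, running sum=7
Position 5: rel=1, running sum=8
CG = 8

8


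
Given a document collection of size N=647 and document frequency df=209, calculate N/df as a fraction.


IDF ratio = N / df
= 647 / 209
= 647/209

647/209


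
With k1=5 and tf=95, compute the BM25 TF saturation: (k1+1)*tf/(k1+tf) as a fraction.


BM25 TF component = (k1+1)*tf / (k1+tf)
k1 = 5, tf = 95
Numerator = (5+1)*95 = 570
Denominator = 5 + 95 = 100
= 570/100 = 57/10

57/10


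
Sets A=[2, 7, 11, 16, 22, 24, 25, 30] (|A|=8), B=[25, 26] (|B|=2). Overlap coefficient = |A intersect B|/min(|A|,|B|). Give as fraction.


A intersect B = [25]
|A intersect B| = 1
min(|A|, |B|) = min(8, 2) = 2
Overlap = 1 / 2 = 1/2

1/2


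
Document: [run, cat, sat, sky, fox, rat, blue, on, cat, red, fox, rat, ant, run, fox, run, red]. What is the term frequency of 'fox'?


Document has 17 words
Scanning for 'fox':
Found at positions: [4, 10, 14]
Count = 3

3


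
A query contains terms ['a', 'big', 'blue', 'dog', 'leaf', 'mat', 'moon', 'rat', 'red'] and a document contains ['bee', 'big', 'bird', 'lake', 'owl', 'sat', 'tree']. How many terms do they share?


Query terms: ['a', 'big', 'blue', 'dog', 'leaf', 'mat', 'moon', 'rat', 'red']
Document terms: ['bee', 'big', 'bird', 'lake', 'owl', 'sat', 'tree']
Common terms: ['big']
Overlap count = 1

1


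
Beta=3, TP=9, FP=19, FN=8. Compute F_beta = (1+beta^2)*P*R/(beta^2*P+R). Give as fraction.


P = TP/(TP+FP) = 9/28 = 9/28
R = TP/(TP+FN) = 9/17 = 9/17
beta^2 = 3^2 = 9
(1 + beta^2) = 10
Numerator = (1+beta^2)*P*R = 405/238
Denominator = beta^2*P + R = 81/28 + 9/17 = 1629/476
F_beta = 90/181

90/181


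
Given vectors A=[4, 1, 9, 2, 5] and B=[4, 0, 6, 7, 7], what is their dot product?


Dot product = sum of element-wise products
A[0]*B[0] = 4*4 = 16
A[1]*B[1] = 1*0 = 0
A[2]*B[2] = 9*6 = 54
A[3]*B[3] = 2*7 = 14
A[4]*B[4] = 5*7 = 35
Sum = 16 + 0 + 54 + 14 + 35 = 119

119


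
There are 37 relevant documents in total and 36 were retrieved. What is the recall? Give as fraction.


Recall = retrieved_relevant / total_relevant
= 36 / 37
= 36 / (36 + 1)
= 36/37

36/37


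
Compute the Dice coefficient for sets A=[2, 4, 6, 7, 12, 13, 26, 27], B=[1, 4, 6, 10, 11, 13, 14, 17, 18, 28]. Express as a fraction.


A intersect B = [4, 6, 13]
|A intersect B| = 3
|A| = 8, |B| = 10
Dice = 2*3 / (8+10)
= 6 / 18 = 1/3

1/3


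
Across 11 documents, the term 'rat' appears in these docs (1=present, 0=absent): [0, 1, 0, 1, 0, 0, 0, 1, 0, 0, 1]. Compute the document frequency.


Checking each document for 'rat':
Doc 1: absent
Doc 2: present
Doc 3: absent
Doc 4: present
Doc 5: absent
Doc 6: absent
Doc 7: absent
Doc 8: present
Doc 9: absent
Doc 10: absent
Doc 11: present
df = sum of presences = 0 + 1 + 0 + 1 + 0 + 0 + 0 + 1 + 0 + 0 + 1 = 4

4


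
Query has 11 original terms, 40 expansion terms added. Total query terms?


Original terms: 11
Expansion terms: 40
Total = 11 + 40 = 51

51


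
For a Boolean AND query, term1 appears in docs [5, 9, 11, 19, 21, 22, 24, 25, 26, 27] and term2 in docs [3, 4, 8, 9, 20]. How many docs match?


Boolean AND: find intersection of posting lists
term1 docs: [5, 9, 11, 19, 21, 22, 24, 25, 26, 27]
term2 docs: [3, 4, 8, 9, 20]
Intersection: [9]
|intersection| = 1

1


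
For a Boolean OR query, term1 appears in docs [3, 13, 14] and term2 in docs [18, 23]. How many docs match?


Boolean OR: find union of posting lists
term1 docs: [3, 13, 14]
term2 docs: [18, 23]
Union: [3, 13, 14, 18, 23]
|union| = 5

5


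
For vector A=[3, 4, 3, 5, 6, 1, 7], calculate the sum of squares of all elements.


|A|^2 = sum of squared components
A[0]^2 = 3^2 = 9
A[1]^2 = 4^2 = 16
A[2]^2 = 3^2 = 9
A[3]^2 = 5^2 = 25
A[4]^2 = 6^2 = 36
A[5]^2 = 1^2 = 1
A[6]^2 = 7^2 = 49
Sum = 9 + 16 + 9 + 25 + 36 + 1 + 49 = 145

145


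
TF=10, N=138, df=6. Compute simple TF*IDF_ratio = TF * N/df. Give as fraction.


TF * (N/df)
= 10 * (138/6)
= 10 * 23
= 230

230


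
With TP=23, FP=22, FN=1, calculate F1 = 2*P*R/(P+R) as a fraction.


F1 = 2 * P * R / (P + R)
P = TP/(TP+FP) = 23/45 = 23/45
R = TP/(TP+FN) = 23/24 = 23/24
2 * P * R = 2 * 23/45 * 23/24 = 529/540
P + R = 23/45 + 23/24 = 529/360
F1 = 529/540 / 529/360 = 2/3

2/3


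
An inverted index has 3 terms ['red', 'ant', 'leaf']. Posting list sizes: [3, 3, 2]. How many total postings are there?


Summing posting list sizes:
'red': 3 postings
'ant': 3 postings
'leaf': 2 postings
Total = 3 + 3 + 2 = 8

8


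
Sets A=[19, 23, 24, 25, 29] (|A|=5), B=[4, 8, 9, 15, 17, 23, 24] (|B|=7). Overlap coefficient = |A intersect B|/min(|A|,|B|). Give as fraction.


A intersect B = [23, 24]
|A intersect B| = 2
min(|A|, |B|) = min(5, 7) = 5
Overlap = 2 / 5 = 2/5

2/5


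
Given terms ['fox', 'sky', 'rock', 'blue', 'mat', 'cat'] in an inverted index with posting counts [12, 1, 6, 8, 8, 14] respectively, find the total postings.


Summing posting list sizes:
'fox': 12 postings
'sky': 1 postings
'rock': 6 postings
'blue': 8 postings
'mat': 8 postings
'cat': 14 postings
Total = 12 + 1 + 6 + 8 + 8 + 14 = 49

49


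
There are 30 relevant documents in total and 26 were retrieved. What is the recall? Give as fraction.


Recall = retrieved_relevant / total_relevant
= 26 / 30
= 26 / (26 + 4)
= 13/15

13/15


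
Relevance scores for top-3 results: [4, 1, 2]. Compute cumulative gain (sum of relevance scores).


Cumulative Gain = sum of relevance scores
Position 1: rel=4, running sum=4
Position 2: rel=1, running sum=5
Position 3: rel=2, running sum=7
CG = 7

7


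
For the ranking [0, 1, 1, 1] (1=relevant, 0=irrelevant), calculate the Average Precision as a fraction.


Computing P@k for each relevant position:
Position 1: not relevant
Position 2: relevant, P@2 = 1/2 = 1/2
Position 3: relevant, P@3 = 2/3 = 2/3
Position 4: relevant, P@4 = 3/4 = 3/4
Sum of P@k = 1/2 + 2/3 + 3/4 = 23/12
AP = 23/12 / 3 = 23/36

23/36


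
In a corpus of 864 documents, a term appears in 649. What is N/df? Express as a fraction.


IDF ratio = N / df
= 864 / 649
= 864/649

864/649


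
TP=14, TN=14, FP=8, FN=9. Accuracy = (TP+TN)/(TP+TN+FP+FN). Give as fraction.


Accuracy = (TP + TN) / (TP + TN + FP + FN)
TP + TN = 14 + 14 = 28
Total = 14 + 14 + 8 + 9 = 45
Accuracy = 28 / 45 = 28/45

28/45


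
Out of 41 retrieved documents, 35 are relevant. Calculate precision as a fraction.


Precision = relevant_retrieved / total_retrieved
= 35 / 41
= 35 / (35 + 6)
= 35/41

35/41


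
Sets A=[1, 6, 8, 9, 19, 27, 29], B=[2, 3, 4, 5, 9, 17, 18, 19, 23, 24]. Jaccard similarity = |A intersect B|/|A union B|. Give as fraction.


A intersect B = [9, 19]
|A intersect B| = 2
A union B = [1, 2, 3, 4, 5, 6, 8, 9, 17, 18, 19, 23, 24, 27, 29]
|A union B| = 15
Jaccard = 2/15 = 2/15

2/15


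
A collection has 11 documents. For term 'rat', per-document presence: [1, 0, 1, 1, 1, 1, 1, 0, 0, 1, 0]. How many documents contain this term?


Checking each document for 'rat':
Doc 1: present
Doc 2: absent
Doc 3: present
Doc 4: present
Doc 5: present
Doc 6: present
Doc 7: present
Doc 8: absent
Doc 9: absent
Doc 10: present
Doc 11: absent
df = sum of presences = 1 + 0 + 1 + 1 + 1 + 1 + 1 + 0 + 0 + 1 + 0 = 7

7


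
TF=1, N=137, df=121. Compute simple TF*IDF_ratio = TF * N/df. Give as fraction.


TF * (N/df)
= 1 * (137/121)
= 1 * 137/121
= 137/121

137/121


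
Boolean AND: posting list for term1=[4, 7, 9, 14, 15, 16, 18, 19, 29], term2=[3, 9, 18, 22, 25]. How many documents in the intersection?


Boolean AND: find intersection of posting lists
term1 docs: [4, 7, 9, 14, 15, 16, 18, 19, 29]
term2 docs: [3, 9, 18, 22, 25]
Intersection: [9, 18]
|intersection| = 2

2


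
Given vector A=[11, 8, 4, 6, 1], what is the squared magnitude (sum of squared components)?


|A|^2 = sum of squared components
A[0]^2 = 11^2 = 121
A[1]^2 = 8^2 = 64
A[2]^2 = 4^2 = 16
A[3]^2 = 6^2 = 36
A[4]^2 = 1^2 = 1
Sum = 121 + 64 + 16 + 36 + 1 = 238

238


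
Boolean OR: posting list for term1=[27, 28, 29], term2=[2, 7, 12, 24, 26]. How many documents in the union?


Boolean OR: find union of posting lists
term1 docs: [27, 28, 29]
term2 docs: [2, 7, 12, 24, 26]
Union: [2, 7, 12, 24, 26, 27, 28, 29]
|union| = 8

8


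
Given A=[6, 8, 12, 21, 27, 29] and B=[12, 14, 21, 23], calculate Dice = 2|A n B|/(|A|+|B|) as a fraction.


A intersect B = [12, 21]
|A intersect B| = 2
|A| = 6, |B| = 4
Dice = 2*2 / (6+4)
= 4 / 10 = 2/5

2/5


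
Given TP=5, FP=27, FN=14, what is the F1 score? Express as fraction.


F1 = 2 * P * R / (P + R)
P = TP/(TP+FP) = 5/32 = 5/32
R = TP/(TP+FN) = 5/19 = 5/19
2 * P * R = 2 * 5/32 * 5/19 = 25/304
P + R = 5/32 + 5/19 = 255/608
F1 = 25/304 / 255/608 = 10/51

10/51


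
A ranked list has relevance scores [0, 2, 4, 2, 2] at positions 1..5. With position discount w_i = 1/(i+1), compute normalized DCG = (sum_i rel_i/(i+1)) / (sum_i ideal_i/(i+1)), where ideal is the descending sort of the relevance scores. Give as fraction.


Position discount weights w_i = 1/(i+1) for i=1..5:
Weights = [1/2, 1/3, 1/4, 1/5, 1/6]
Actual relevance: [0, 2, 4, 2, 2]
DCG = 0/2 + 2/3 + 4/4 + 2/5 + 2/6 = 12/5
Ideal relevance (sorted desc): [4, 2, 2, 2, 0]
Ideal DCG = 4/2 + 2/3 + 2/4 + 2/5 + 0/6 = 107/30
nDCG = DCG / ideal_DCG = 12/5 / 107/30 = 72/107

72/107
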